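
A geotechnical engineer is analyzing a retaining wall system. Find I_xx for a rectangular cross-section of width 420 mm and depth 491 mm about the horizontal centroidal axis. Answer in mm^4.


I = b * h^3 / 12
= 420 * 491^3 / 12
= 420 * 118370771 / 12
= 4142976985.0 mm^4

4142976985.0 mm^4


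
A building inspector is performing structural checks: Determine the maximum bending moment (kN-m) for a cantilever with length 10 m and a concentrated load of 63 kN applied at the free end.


For a cantilever with a point load at the free end:
M_max = P * L = 63 * 10 = 630 kN-m

630 kN-m


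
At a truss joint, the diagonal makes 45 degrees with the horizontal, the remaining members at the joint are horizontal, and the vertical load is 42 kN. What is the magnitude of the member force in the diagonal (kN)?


At the joint, only the diagonal has a vertical component, so vertical equilibrium gives:
F * sin(45) = 42
F = 42 / sin(45)
= 42 / 0.707107
= 59.4 kN

59.4 kN


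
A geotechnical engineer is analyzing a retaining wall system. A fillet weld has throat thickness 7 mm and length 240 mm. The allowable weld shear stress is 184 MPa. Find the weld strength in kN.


Strength = throat * length * allowable stress
= 7 * 240 * 184 N
= 309120 N
= 309.12 kN

309.12 kN


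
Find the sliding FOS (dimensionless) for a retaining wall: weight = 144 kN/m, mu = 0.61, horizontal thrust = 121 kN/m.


Resisting force = mu * W = 0.61 * 144 = 87.84 kN/m
FOS = Resisting / Driving = 87.84 / 121
= 0.726 (dimensionless)

0.726 (dimensionless)


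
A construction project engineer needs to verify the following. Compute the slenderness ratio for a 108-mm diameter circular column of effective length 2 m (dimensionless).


Radius of gyration r = d / 4 = 108 / 4 = 27.0 mm
L_eff = 2000.0 mm
Slenderness ratio = L / r = 2000.0 / 27.0 = 74.07 (dimensionless)

74.07 (dimensionless)


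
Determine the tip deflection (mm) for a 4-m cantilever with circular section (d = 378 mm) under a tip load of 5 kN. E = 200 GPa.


I = pi * d^4 / 64 = pi * 378^4 / 64 = 1002160077.64 mm^4
L = 4000.0 mm, P = 5000.0 N, E = 200000.0 MPa
delta = P * L^3 / (3 * E * I)
= 5000.0 * 4000.0^3 / (3 * 200000.0 * 1002160077.64)
= 0.5322 mm

0.5322 mm


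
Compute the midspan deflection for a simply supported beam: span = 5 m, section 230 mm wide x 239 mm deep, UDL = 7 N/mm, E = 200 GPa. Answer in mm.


I = 230 * 239^3 / 12 = 261661780.83 mm^4
L = 5000.0 mm, w = 7 N/mm, E = 200000.0 MPa
delta = 5 * w * L^4 / (384 * E * I)
= 5 * 7 * 5000.0^4 / (384 * 200000.0 * 261661780.83)
= 1.0885 mm

1.0885 mm


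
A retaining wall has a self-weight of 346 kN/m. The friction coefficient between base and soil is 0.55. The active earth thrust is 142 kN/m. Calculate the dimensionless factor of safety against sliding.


Resisting force = mu * W = 0.55 * 346 = 190.3 kN/m
FOS = Resisting / Driving = 190.3 / 142
= 1.3401 (dimensionless)

1.3401 (dimensionless)


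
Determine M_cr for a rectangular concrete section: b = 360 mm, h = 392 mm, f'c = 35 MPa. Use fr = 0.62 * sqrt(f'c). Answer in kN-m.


fr = 0.62 * sqrt(35) = 0.62 * 5.9161 = 3.668 MPa
I = 360 * 392^3 / 12 = 1807088640.0 mm^4
y_t = 196.0 mm
M_cr = fr * I / y_t = 3.668 * 1807088640.0 / 196.0 N-mm
= 33.8181 kN-m

33.8181 kN-m


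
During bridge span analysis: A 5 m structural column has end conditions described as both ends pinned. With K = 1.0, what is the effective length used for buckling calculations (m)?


L_eff = K * L
= 1.0 * 5
= 5.0 m

5.0 m


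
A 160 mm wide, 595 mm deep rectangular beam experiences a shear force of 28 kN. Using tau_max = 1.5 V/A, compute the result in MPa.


A = b * h = 160 * 595 = 95200 mm^2
V = 28 kN = 28000.0 N
tau_max = 1.5 * V / A = 1.5 * 28000.0 / 95200
= 0.4412 MPa

0.4412 MPa


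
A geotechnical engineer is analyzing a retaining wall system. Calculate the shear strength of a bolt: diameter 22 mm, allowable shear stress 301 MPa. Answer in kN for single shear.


A = pi * d^2 / 4 = pi * 22^2 / 4 = 380.1327 mm^2
V = f_v * A / 1000 = 301 * 380.1327 / 1000
= 114.4199 kN

114.4199 kN


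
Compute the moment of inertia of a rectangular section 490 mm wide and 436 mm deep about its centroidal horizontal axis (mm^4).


I = b * h^3 / 12
= 490 * 436^3 / 12
= 490 * 82881856 / 12
= 3384342453.33 mm^4

3384342453.33 mm^4


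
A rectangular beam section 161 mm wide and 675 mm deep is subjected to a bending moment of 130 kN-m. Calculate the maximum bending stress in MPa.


I = b * h^3 / 12 = 161 * 675^3 / 12 = 4126253906.25 mm^4
y = h / 2 = 675 / 2 = 337.5 mm
M = 130 kN-m = 130000000.0 N-mm
sigma = M * y / I = 130000000.0 * 337.5 / 4126253906.25
= 10.63 MPa

10.63 MPa


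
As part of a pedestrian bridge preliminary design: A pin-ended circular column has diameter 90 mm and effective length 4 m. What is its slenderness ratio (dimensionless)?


Radius of gyration r = d / 4 = 90 / 4 = 22.5 mm
L_eff = 4000.0 mm
Slenderness ratio = L / r = 4000.0 / 22.5 = 177.78 (dimensionless)

177.78 (dimensionless)


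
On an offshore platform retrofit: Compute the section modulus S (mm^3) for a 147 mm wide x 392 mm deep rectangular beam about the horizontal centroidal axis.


S = b * h^2 / 6
= 147 * 392^2 / 6
= 147 * 153664 / 6
= 3764768.0 mm^3

3764768.0 mm^3


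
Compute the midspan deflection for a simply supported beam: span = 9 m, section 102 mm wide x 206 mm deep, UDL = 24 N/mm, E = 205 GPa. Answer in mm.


I = 102 * 206^3 / 12 = 74305436.0 mm^4
L = 9000.0 mm, w = 24 N/mm, E = 205000.0 MPa
delta = 5 * w * L^4 / (384 * E * I)
= 5 * 24 * 9000.0^4 / (384 * 205000.0 * 74305436.0)
= 134.6002 mm

134.6002 mm


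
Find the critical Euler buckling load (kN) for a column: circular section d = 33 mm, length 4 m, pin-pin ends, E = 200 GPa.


I = pi * d^4 / 64 = 58213.76 mm^4
L = 4000.0 mm
P_cr = pi^2 * E * I / L^2
= 9.8696 * 200000.0 * 58213.76 / 4000.0^2
= 7181.83 N = 7.1818 kN

7.1818 kN


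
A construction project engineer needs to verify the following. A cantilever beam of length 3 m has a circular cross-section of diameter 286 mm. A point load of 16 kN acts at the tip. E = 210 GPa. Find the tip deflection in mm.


I = pi * d^4 / 64 = pi * 286^4 / 64 = 328423353.43 mm^4
L = 3000.0 mm, P = 16000.0 N, E = 210000.0 MPa
delta = P * L^3 / (3 * E * I)
= 16000.0 * 3000.0^3 / (3 * 210000.0 * 328423353.43)
= 2.0879 mm

2.0879 mm


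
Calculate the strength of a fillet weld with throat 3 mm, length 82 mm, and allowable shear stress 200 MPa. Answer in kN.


Strength = throat * length * allowable stress
= 3 * 82 * 200 N
= 49200 N
= 49.2 kN

49.2 kN


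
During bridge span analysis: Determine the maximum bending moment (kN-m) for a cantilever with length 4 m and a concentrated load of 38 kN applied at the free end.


For a cantilever with a point load at the free end:
M_max = P * L = 38 * 4 = 152 kN-m

152 kN-m


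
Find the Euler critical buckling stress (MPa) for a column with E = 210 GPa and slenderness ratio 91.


sigma_cr = pi^2 * E / lambda^2
= 9.8696 * 210000.0 / 91^2
= 9.8696 * 210000.0 / 8281
= 250.2858 MPa

250.2858 MPa


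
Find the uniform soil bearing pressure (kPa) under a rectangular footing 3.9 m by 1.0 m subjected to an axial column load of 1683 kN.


A = 3.9 * 1.0 = 3.9 m^2
q = P / A = 1683 / 3.9
= 431.5385 kPa

431.5385 kPa


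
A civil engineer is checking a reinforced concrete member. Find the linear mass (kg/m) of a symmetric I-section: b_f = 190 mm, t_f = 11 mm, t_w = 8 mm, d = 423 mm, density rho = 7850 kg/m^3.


A_flanges = 2 * 190 * 11 = 4180 mm^2
A_web = (423 - 2 * 11) * 8 = 3208 mm^2
A_total = 4180 + 3208 = 7388 mm^2 = 0.007388 m^2
Weight = rho * A = 7850 * 0.007388 = 57.9958 kg/m

57.9958 kg/m


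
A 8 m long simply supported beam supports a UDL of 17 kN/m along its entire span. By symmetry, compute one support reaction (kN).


Total load = w * L = 17 * 8 = 136 kN
By symmetry, each reaction R = total / 2 = 136 / 2 = 68.0 kN

68.0 kN


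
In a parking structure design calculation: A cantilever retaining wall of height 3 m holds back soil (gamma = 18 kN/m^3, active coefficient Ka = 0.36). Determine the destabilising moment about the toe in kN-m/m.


Pa = 0.5 * Ka * gamma * H^2
= 0.5 * 0.36 * 18 * 3^2
= 29.16 kN/m
Arm = H / 3 = 3 / 3 = 1.0 m
Mo = Pa * arm = Pa * H / 3 = 29.16 * 3 / 3 = 29.16 kN-m/m

29.16 kN-m/m


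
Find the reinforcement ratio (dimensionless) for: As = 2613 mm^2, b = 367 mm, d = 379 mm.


rho = As / (b * d)
= 2613 / (367 * 379)
= 2613 / 139093
= 0.018786 (dimensionless)

0.018786 (dimensionless)


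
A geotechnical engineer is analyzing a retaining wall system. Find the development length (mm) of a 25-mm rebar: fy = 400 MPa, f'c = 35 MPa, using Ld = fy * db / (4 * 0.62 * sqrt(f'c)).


Ld = (fy * db) / (4 * 0.62 * sqrt(f'c))
= (400 * 25) / (4 * 0.62 * sqrt(35))
= 10000 / 14.6719
= 681.58 mm

681.58 mm


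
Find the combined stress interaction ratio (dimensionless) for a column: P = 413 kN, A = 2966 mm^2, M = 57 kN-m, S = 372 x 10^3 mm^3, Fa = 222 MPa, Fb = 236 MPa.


f_a = P / A = 413000.0 / 2966 = 139.2448 MPa
f_b = M / S = 57000000.0 / 372000.0 = 153.2258 MPa
Ratio = f_a / Fa + f_b / Fb
= 139.2448 / 222 + 153.2258 / 236
= 1.2765 (dimensionless)

1.2765 (dimensionless)


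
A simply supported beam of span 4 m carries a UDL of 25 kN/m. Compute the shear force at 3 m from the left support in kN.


R_A = w * L / 2 = 25 * 4 / 2 = 50.0 kN
V(x) = R_A - w * x = 50.0 - 25 * 3
= -25.0 kN

-25.0 kN


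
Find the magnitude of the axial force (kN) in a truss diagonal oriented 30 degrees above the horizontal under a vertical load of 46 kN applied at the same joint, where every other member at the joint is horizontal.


At the joint, only the diagonal has a vertical component, so vertical equilibrium gives:
F * sin(30) = 46
F = 46 / sin(30)
= 46 / 0.5
= 92.0 kN

92.0 kN


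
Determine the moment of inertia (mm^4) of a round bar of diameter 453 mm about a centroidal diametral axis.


r = d / 2 = 453 / 2 = 226.5 mm
I = pi * r^4 / 4 = pi * 226.5^4 / 4
= 2067105805.77 mm^4

2067105805.77 mm^4


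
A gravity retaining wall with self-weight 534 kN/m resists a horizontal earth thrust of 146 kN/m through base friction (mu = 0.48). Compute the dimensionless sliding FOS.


Resisting force = mu * W = 0.48 * 534 = 256.32 kN/m
FOS = Resisting / Driving = 256.32 / 146
= 1.7556 (dimensionless)

1.7556 (dimensionless)


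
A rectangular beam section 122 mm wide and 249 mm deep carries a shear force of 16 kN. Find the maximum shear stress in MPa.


A = b * h = 122 * 249 = 30378 mm^2
V = 16 kN = 16000.0 N
tau_max = 1.5 * V / A = 1.5 * 16000.0 / 30378
= 0.79 MPa

0.79 MPa


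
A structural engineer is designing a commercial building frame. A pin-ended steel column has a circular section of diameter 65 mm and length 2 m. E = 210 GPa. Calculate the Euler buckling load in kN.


I = pi * d^4 / 64 = 876240.51 mm^4
L = 2000.0 mm
P_cr = pi^2 * E * I / L^2
= 9.8696 * 210000.0 * 876240.51 / 2000.0^2
= 454027.73 N = 454.0277 kN

454.0277 kN


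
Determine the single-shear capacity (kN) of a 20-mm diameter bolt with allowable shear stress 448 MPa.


A = pi * d^2 / 4 = pi * 20^2 / 4 = 314.1593 mm^2
V = f_v * A / 1000 = 448 * 314.1593 / 1000
= 140.7434 kN

140.7434 kN


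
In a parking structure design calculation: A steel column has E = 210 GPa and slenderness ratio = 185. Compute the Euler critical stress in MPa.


sigma_cr = pi^2 * E / lambda^2
= 9.8696 * 210000.0 / 185^2
= 9.8696 * 210000.0 / 34225
= 60.5586 MPa

60.5586 MPa


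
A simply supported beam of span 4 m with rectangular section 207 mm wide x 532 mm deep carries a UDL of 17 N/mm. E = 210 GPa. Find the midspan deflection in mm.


I = 207 * 532^3 / 12 = 2597311248.0 mm^4
L = 4000.0 mm, w = 17 N/mm, E = 210000.0 MPa
delta = 5 * w * L^4 / (384 * E * I)
= 5 * 17 * 4000.0^4 / (384 * 210000.0 * 2597311248.0)
= 0.1039 mm

0.1039 mm


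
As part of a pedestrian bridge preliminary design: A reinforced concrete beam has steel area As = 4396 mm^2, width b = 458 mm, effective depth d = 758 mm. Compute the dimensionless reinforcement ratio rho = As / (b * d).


rho = As / (b * d)
= 4396 / (458 * 758)
= 4396 / 347164
= 0.012663 (dimensionless)

0.012663 (dimensionless)


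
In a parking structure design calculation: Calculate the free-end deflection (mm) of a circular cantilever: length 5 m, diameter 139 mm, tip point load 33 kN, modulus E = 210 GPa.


I = pi * d^4 / 64 = pi * 139^4 / 64 = 18324372.0 mm^4
L = 5000.0 mm, P = 33000.0 N, E = 210000.0 MPa
delta = P * L^3 / (3 * E * I)
= 33000.0 * 5000.0^3 / (3 * 210000.0 * 18324372.0)
= 357.3175 mm

357.3175 mm


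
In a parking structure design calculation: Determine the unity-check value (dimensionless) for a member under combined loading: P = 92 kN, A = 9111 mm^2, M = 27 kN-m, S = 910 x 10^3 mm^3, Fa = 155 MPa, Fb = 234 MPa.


f_a = P / A = 92000.0 / 9111 = 10.0977 MPa
f_b = M / S = 27000000.0 / 910000.0 = 29.6703 MPa
Ratio = f_a / Fa + f_b / Fb
= 10.0977 / 155 + 29.6703 / 234
= 0.1919 (dimensionless)

0.1919 (dimensionless)


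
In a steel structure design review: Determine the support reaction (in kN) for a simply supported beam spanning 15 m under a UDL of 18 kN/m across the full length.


Total load = w * L = 18 * 15 = 270 kN
By symmetry, each reaction R = total / 2 = 270 / 2 = 135.0 kN

135.0 kN


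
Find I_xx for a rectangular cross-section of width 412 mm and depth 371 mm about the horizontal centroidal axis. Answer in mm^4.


I = b * h^3 / 12
= 412 * 371^3 / 12
= 412 * 51064811 / 12
= 1753225177.67 mm^4

1753225177.67 mm^4


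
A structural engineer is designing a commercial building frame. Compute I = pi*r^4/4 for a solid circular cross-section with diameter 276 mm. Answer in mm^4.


r = d / 2 = 276 / 2 = 138.0 mm
I = pi * r^4 / 4 = pi * 138.0^4 / 4
= 284843443.25 mm^4

284843443.25 mm^4


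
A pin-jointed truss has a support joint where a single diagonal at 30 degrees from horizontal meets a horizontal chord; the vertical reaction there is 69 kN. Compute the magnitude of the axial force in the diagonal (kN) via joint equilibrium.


At the joint, only the diagonal has a vertical component, so vertical equilibrium gives:
F * sin(30) = 69
F = 69 / sin(30)
= 69 / 0.5
= 138.0 kN

138.0 kN


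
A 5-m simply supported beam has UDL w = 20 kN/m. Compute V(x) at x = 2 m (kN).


R_A = w * L / 2 = 20 * 5 / 2 = 50.0 kN
V(x) = R_A - w * x = 50.0 - 20 * 2
= 10.0 kN

10.0 kN


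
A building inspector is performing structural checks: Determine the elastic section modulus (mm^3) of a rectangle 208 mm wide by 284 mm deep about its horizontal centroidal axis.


S = b * h^2 / 6
= 208 * 284^2 / 6
= 208 * 80656 / 6
= 2796074.67 mm^3

2796074.67 mm^3


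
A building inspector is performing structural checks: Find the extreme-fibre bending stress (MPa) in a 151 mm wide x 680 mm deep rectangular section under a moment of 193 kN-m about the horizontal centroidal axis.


I = b * h^3 / 12 = 151 * 680^3 / 12 = 3956602666.67 mm^4
y = h / 2 = 680 / 2 = 340.0 mm
M = 193 kN-m = 193000000.0 N-mm
sigma = M * y / I = 193000000.0 * 340.0 / 3956602666.67
= 16.58 MPa

16.58 MPa


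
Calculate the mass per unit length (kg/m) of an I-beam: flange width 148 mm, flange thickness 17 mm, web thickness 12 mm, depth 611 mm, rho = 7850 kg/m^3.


A_flanges = 2 * 148 * 17 = 5032 mm^2
A_web = (611 - 2 * 17) * 12 = 6924 mm^2
A_total = 5032 + 6924 = 11956 mm^2 = 0.011956 m^2
Weight = rho * A = 7850 * 0.011956 = 93.8546 kg/m

93.8546 kg/m


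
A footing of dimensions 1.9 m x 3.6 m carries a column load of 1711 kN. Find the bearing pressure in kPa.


A = 1.9 * 3.6 = 6.84 m^2
q = P / A = 1711 / 6.84
= 250.1462 kPa

250.1462 kPa


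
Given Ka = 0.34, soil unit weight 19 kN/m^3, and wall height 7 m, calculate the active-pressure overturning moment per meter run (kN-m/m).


Pa = 0.5 * Ka * gamma * H^2
= 0.5 * 0.34 * 19 * 7^2
= 158.27 kN/m
Arm = H / 3 = 7 / 3 = 2.3333 m
Mo = Pa * arm = Pa * H / 3 = 158.27 * 7 / 3 = 369.2967 kN-m/m

369.2967 kN-m/m


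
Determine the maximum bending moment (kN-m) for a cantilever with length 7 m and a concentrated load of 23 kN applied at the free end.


For a cantilever with a point load at the free end:
M_max = P * L = 23 * 7 = 161 kN-m

161 kN-m


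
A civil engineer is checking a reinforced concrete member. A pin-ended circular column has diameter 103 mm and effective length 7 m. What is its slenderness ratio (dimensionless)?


Radius of gyration r = d / 4 = 103 / 4 = 25.75 mm
L_eff = 7000.0 mm
Slenderness ratio = L / r = 7000.0 / 25.75 = 271.84 (dimensionless)

271.84 (dimensionless)


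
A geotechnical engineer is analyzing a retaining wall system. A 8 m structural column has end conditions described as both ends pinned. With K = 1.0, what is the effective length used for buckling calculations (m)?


L_eff = K * L
= 1.0 * 8
= 8.0 m

8.0 m


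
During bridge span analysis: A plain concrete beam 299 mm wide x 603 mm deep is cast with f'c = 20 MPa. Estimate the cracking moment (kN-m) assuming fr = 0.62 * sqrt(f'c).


fr = 0.62 * sqrt(20) = 0.62 * 4.4721 = 2.7727 MPa
I = 299 * 603^3 / 12 = 5463134322.75 mm^4
y_t = 301.5 mm
M_cr = fr * I / y_t = 2.7727 * 5463134322.75 / 301.5 N-mm
= 50.2413 kN-m

50.2413 kN-m


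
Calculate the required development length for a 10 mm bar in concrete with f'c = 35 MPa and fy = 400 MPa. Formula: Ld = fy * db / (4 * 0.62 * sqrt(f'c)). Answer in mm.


Ld = (fy * db) / (4 * 0.62 * sqrt(f'c))
= (400 * 10) / (4 * 0.62 * sqrt(35))
= 4000 / 14.6719
= 272.63 mm

272.63 mm


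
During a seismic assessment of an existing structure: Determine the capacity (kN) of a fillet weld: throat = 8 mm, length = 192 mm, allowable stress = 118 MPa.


Strength = throat * length * allowable stress
= 8 * 192 * 118 N
= 181248 N
= 181.25 kN

181.25 kN


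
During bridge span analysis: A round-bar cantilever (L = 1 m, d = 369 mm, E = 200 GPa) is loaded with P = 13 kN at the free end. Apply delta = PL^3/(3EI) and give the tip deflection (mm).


I = pi * d^4 / 64 = pi * 369^4 / 64 = 910071184.05 mm^4
L = 1000.0 mm, P = 13000.0 N, E = 200000.0 MPa
delta = P * L^3 / (3 * E * I)
= 13000.0 * 1000.0^3 / (3 * 200000.0 * 910071184.05)
= 0.0238 mm

0.0238 mm


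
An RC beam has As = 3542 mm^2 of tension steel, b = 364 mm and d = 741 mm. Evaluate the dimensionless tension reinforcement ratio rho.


rho = As / (b * d)
= 3542 / (364 * 741)
= 3542 / 269724
= 0.013132 (dimensionless)

0.013132 (dimensionless)


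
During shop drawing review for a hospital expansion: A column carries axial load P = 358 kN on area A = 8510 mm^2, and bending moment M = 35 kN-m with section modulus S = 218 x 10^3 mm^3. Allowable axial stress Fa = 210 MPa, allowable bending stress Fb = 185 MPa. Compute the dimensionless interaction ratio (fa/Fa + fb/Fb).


f_a = P / A = 358000.0 / 8510 = 42.0682 MPa
f_b = M / S = 35000000.0 / 218000.0 = 160.5505 MPa
Ratio = f_a / Fa + f_b / Fb
= 42.0682 / 210 + 160.5505 / 185
= 1.0682 (dimensionless)

1.0682 (dimensionless)


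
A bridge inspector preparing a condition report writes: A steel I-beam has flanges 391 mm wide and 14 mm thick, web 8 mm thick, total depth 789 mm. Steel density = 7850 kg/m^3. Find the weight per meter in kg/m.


A_flanges = 2 * 391 * 14 = 10948 mm^2
A_web = (789 - 2 * 14) * 8 = 6088 mm^2
A_total = 10948 + 6088 = 17036 mm^2 = 0.017036 m^2
Weight = rho * A = 7850 * 0.017036 = 133.7326 kg/m

133.7326 kg/m


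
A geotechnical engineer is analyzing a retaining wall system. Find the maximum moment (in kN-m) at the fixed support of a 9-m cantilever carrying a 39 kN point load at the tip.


For a cantilever with a point load at the free end:
M_max = P * L = 39 * 9 = 351 kN-m

351 kN-m


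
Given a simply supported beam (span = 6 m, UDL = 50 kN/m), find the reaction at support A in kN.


Total load = w * L = 50 * 6 = 300 kN
By symmetry, each reaction R = total / 2 = 300 / 2 = 150.0 kN

150.0 kN


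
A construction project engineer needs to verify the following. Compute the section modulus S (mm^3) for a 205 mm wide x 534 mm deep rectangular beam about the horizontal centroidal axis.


S = b * h^2 / 6
= 205 * 534^2 / 6
= 205 * 285156 / 6
= 9742830.0 mm^3

9742830.0 mm^3


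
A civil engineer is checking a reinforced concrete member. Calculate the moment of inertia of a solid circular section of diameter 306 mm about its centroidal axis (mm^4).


r = d / 2 = 306 / 2 = 153.0 mm
I = pi * r^4 / 4 = pi * 153.0^4 / 4
= 430383491.67 mm^4

430383491.67 mm^4


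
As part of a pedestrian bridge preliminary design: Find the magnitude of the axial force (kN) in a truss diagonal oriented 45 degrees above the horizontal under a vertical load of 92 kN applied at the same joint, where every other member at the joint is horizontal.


At the joint, only the diagonal has a vertical component, so vertical equilibrium gives:
F * sin(45) = 92
F = 92 / sin(45)
= 92 / 0.707107
= 130.11 kN

130.11 kN


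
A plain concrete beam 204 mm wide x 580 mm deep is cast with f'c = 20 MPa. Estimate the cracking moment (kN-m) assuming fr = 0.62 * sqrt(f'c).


fr = 0.62 * sqrt(20) = 0.62 * 4.4721 = 2.7727 MPa
I = 204 * 580^3 / 12 = 3316904000.0 mm^4
y_t = 290.0 mm
M_cr = fr * I / y_t = 2.7727 * 3316904000.0 / 290.0 N-mm
= 31.7133 kN-m

31.7133 kN-m


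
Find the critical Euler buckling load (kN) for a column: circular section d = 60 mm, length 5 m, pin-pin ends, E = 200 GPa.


I = pi * d^4 / 64 = 636172.51 mm^4
L = 5000.0 mm
P_cr = pi^2 * E * I / L^2
= 9.8696 * 200000.0 * 636172.51 / 5000.0^2
= 50230.17 N = 50.2302 kN

50.2302 kN


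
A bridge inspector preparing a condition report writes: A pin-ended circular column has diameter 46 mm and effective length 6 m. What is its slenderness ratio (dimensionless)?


Radius of gyration r = d / 4 = 46 / 4 = 11.5 mm
L_eff = 6000.0 mm
Slenderness ratio = L / r = 6000.0 / 11.5 = 521.74 (dimensionless)

521.74 (dimensionless)


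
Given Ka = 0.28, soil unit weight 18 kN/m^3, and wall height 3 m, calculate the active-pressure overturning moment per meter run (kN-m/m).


Pa = 0.5 * Ka * gamma * H^2
= 0.5 * 0.28 * 18 * 3^2
= 22.68 kN/m
Arm = H / 3 = 3 / 3 = 1.0 m
Mo = Pa * arm = Pa * H / 3 = 22.68 * 3 / 3 = 22.68 kN-m/m

22.68 kN-m/m


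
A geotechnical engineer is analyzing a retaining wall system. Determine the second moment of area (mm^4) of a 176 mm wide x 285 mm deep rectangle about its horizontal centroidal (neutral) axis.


I = b * h^3 / 12
= 176 * 285^3 / 12
= 176 * 23149125 / 12
= 339520500.0 mm^4

339520500.0 mm^4


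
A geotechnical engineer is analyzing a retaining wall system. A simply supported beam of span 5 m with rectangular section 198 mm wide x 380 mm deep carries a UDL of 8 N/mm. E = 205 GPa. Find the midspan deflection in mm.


I = 198 * 380^3 / 12 = 905388000.0 mm^4
L = 5000.0 mm, w = 8 N/mm, E = 205000.0 MPa
delta = 5 * w * L^4 / (384 * E * I)
= 5 * 8 * 5000.0^4 / (384 * 205000.0 * 905388000.0)
= 0.3508 mm

0.3508 mm


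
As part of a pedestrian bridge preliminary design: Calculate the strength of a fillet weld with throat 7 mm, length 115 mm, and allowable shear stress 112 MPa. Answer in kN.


Strength = throat * length * allowable stress
= 7 * 115 * 112 N
= 90160 N
= 90.16 kN

90.16 kN


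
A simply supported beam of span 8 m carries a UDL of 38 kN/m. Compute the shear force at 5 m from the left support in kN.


R_A = w * L / 2 = 38 * 8 / 2 = 152.0 kN
V(x) = R_A - w * x = 152.0 - 38 * 5
= -38.0 kN

-38.0 kN


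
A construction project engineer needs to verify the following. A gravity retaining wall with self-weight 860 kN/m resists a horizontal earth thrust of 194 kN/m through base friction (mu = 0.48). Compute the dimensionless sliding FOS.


Resisting force = mu * W = 0.48 * 860 = 412.8 kN/m
FOS = Resisting / Driving = 412.8 / 194
= 2.1278 (dimensionless)

2.1278 (dimensionless)


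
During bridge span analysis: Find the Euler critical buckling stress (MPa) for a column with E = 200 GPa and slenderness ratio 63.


sigma_cr = pi^2 * E / lambda^2
= 9.8696 * 200000.0 / 63^2
= 9.8696 * 200000.0 / 3969
= 497.3346 MPa

497.3346 MPa


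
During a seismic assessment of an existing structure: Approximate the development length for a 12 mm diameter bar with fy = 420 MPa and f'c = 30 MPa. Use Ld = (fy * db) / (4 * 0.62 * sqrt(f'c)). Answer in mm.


Ld = (fy * db) / (4 * 0.62 * sqrt(f'c))
= (420 * 12) / (4 * 0.62 * sqrt(30))
= 5040 / 13.5835
= 371.04 mm

371.04 mm


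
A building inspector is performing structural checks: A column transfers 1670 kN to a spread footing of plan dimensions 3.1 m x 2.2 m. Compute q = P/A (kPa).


A = 3.1 * 2.2 = 6.82 m^2
q = P / A = 1670 / 6.82
= 244.868 kPa

244.868 kPa


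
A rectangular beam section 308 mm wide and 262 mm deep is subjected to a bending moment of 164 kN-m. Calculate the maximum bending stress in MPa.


I = b * h^3 / 12 = 308 * 262^3 / 12 = 461608018.67 mm^4
y = h / 2 = 262 / 2 = 131.0 mm
M = 164 kN-m = 164000000.0 N-mm
sigma = M * y / I = 164000000.0 * 131.0 / 461608018.67
= 46.54 MPa

46.54 MPa


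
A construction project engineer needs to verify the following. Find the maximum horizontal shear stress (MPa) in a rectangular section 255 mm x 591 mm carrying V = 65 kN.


A = b * h = 255 * 591 = 150705 mm^2
V = 65 kN = 65000.0 N
tau_max = 1.5 * V / A = 1.5 * 65000.0 / 150705
= 0.647 MPa

0.647 MPa


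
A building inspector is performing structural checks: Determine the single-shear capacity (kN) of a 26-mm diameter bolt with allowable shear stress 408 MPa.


A = pi * d^2 / 4 = pi * 26^2 / 4 = 530.9292 mm^2
V = f_v * A / 1000 = 408 * 530.9292 / 1000
= 216.6191 kN

216.6191 kN


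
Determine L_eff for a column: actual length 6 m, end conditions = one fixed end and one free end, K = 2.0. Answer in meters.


L_eff = K * L
= 2.0 * 6
= 12.0 m

12.0 m


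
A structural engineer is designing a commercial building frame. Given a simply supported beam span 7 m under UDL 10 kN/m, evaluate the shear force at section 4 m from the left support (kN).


R_A = w * L / 2 = 10 * 7 / 2 = 35.0 kN
V(x) = R_A - w * x = 35.0 - 10 * 4
= -5.0 kN

-5.0 kN


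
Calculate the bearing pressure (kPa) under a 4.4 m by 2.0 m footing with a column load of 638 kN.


A = 4.4 * 2.0 = 8.8 m^2
q = P / A = 638 / 8.8
= 72.5 kPa

72.5 kPa


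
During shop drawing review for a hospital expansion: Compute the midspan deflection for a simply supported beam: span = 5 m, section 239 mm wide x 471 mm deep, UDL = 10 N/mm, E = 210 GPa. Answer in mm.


I = 239 * 471^3 / 12 = 2081034960.75 mm^4
L = 5000.0 mm, w = 10 N/mm, E = 210000.0 MPa
delta = 5 * w * L^4 / (384 * E * I)
= 5 * 10 * 5000.0^4 / (384 * 210000.0 * 2081034960.75)
= 0.1862 mm

0.1862 mm


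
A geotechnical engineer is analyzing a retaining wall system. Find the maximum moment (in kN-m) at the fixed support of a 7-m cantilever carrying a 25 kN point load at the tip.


For a cantilever with a point load at the free end:
M_max = P * L = 25 * 7 = 175 kN-m

175 kN-m


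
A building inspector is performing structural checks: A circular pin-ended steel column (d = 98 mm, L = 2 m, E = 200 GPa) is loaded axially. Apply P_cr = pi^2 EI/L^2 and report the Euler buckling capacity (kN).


I = pi * d^4 / 64 = 4527664.12 mm^4
L = 2000.0 mm
P_cr = pi^2 * E * I / L^2
= 9.8696 * 200000.0 * 4527664.12 / 2000.0^2
= 2234312.69 N = 2234.3127 kN

2234.3127 kN


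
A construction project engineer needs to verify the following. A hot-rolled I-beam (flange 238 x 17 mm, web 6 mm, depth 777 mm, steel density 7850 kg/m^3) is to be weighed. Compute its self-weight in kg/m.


A_flanges = 2 * 238 * 17 = 8092 mm^2
A_web = (777 - 2 * 17) * 6 = 4458 mm^2
A_total = 8092 + 4458 = 12550 mm^2 = 0.012550 m^2
Weight = rho * A = 7850 * 0.012550 = 98.5175 kg/m

98.5175 kg/m


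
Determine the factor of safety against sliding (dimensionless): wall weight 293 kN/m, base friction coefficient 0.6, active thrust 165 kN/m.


Resisting force = mu * W = 0.6 * 293 = 175.8 kN/m
FOS = Resisting / Driving = 175.8 / 165
= 1.0655 (dimensionless)

1.0655 (dimensionless)


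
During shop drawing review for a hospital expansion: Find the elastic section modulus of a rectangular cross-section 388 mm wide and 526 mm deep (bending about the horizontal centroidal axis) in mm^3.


S = b * h^2 / 6
= 388 * 526^2 / 6
= 388 * 276676 / 6
= 17891714.67 mm^3

17891714.67 mm^3


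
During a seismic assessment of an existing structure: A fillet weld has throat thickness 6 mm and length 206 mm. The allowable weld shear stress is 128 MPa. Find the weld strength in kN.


Strength = throat * length * allowable stress
= 6 * 206 * 128 N
= 158208 N
= 158.21 kN

158.21 kN


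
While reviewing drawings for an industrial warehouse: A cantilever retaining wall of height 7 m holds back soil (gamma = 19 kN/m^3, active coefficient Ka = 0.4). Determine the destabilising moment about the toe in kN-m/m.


Pa = 0.5 * Ka * gamma * H^2
= 0.5 * 0.4 * 19 * 7^2
= 186.2 kN/m
Arm = H / 3 = 7 / 3 = 2.3333 m
Mo = Pa * arm = Pa * H / 3 = 186.2 * 7 / 3 = 434.4667 kN-m/m

434.4667 kN-m/m


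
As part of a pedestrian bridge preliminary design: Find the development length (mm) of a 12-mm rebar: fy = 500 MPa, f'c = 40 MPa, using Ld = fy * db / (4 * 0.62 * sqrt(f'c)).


Ld = (fy * db) / (4 * 0.62 * sqrt(f'c))
= (500 * 12) / (4 * 0.62 * sqrt(40))
= 6000 / 15.6849
= 382.53 mm

382.53 mm


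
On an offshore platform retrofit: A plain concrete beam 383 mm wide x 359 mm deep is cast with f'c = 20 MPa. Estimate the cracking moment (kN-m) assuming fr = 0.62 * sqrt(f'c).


fr = 0.62 * sqrt(20) = 0.62 * 4.4721 = 2.7727 MPa
I = 383 * 359^3 / 12 = 1476729238.08 mm^4
y_t = 179.5 mm
M_cr = fr * I / y_t = 2.7727 * 1476729238.08 / 179.5 N-mm
= 22.8109 kN-m

22.8109 kN-m


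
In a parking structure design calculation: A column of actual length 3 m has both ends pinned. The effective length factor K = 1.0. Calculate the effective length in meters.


L_eff = K * L
= 1.0 * 3
= 3.0 m

3.0 m


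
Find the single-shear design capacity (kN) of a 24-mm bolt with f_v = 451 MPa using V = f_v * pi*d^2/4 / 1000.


A = pi * d^2 / 4 = pi * 24^2 / 4 = 452.3893 mm^2
V = f_v * A / 1000 = 451 * 452.3893 / 1000
= 204.0276 kN

204.0276 kN


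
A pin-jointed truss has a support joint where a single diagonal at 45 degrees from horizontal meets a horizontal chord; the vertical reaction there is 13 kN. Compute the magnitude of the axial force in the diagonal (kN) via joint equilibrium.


At the joint, only the diagonal has a vertical component, so vertical equilibrium gives:
F * sin(45) = 13
F = 13 / sin(45)
= 13 / 0.707107
= 18.38 kN

18.38 kN


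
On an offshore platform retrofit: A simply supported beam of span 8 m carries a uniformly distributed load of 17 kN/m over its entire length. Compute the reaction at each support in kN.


Total load = w * L = 17 * 8 = 136 kN
By symmetry, each reaction R = total / 2 = 136 / 2 = 68.0 kN

68.0 kN


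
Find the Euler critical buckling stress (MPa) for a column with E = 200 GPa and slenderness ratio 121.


sigma_cr = pi^2 * E / lambda^2
= 9.8696 * 200000.0 / 121^2
= 9.8696 * 200000.0 / 14641
= 134.8215 MPa

134.8215 MPa


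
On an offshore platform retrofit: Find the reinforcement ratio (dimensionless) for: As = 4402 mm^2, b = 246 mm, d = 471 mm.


rho = As / (b * d)
= 4402 / (246 * 471)
= 4402 / 115866
= 0.037992 (dimensionless)

0.037992 (dimensionless)


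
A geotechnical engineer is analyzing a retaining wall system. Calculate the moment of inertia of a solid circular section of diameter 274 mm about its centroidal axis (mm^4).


r = d / 2 = 274 / 2 = 137.0 mm
I = pi * r^4 / 4 = pi * 137.0^4 / 4
= 276676421.54 mm^4

276676421.54 mm^4


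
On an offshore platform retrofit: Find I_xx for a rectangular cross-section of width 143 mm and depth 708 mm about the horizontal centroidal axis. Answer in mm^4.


I = b * h^3 / 12
= 143 * 708^3 / 12
= 143 * 354894912 / 12
= 4229164368.0 mm^4

4229164368.0 mm^4


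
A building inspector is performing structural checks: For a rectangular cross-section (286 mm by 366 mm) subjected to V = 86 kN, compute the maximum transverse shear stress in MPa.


A = b * h = 286 * 366 = 104676 mm^2
V = 86 kN = 86000.0 N
tau_max = 1.5 * V / A = 1.5 * 86000.0 / 104676
= 1.2324 MPa

1.2324 MPa


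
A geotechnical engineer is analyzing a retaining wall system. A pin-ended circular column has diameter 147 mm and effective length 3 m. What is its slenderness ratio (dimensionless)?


Radius of gyration r = d / 4 = 147 / 4 = 36.75 mm
L_eff = 3000.0 mm
Slenderness ratio = L / r = 3000.0 / 36.75 = 81.63 (dimensionless)

81.63 (dimensionless)


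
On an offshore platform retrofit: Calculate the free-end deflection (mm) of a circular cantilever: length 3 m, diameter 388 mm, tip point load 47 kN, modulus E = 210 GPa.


I = pi * d^4 / 64 = pi * 388^4 / 64 = 1112491755.27 mm^4
L = 3000.0 mm, P = 47000.0 N, E = 210000.0 MPa
delta = P * L^3 / (3 * E * I)
= 47000.0 * 3000.0^3 / (3 * 210000.0 * 1112491755.27)
= 1.8106 mm

1.8106 mm


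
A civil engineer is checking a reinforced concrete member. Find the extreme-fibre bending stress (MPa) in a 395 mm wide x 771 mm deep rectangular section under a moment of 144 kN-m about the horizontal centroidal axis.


I = b * h^3 / 12 = 395 * 771^3 / 12 = 15086169528.75 mm^4
y = h / 2 = 771 / 2 = 385.5 mm
M = 144 kN-m = 144000000.0 N-mm
sigma = M * y / I = 144000000.0 * 385.5 / 15086169528.75
= 3.68 MPa

3.68 MPa


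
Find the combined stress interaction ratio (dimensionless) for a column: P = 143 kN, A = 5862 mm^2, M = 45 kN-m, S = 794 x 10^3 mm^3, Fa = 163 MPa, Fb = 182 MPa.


f_a = P / A = 143000.0 / 5862 = 24.3944 MPa
f_b = M / S = 45000000.0 / 794000.0 = 56.6751 MPa
Ratio = f_a / Fa + f_b / Fb
= 24.3944 / 163 + 56.6751 / 182
= 0.4611 (dimensionless)

0.4611 (dimensionless)


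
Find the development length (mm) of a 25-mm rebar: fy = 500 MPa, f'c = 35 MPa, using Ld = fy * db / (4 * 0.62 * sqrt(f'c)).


Ld = (fy * db) / (4 * 0.62 * sqrt(f'c))
= (500 * 25) / (4 * 0.62 * sqrt(35))
= 12500 / 14.6719
= 851.97 mm

851.97 mm


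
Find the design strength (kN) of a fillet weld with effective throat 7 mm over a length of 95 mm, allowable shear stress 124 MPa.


Strength = throat * length * allowable stress
= 7 * 95 * 124 N
= 82460 N
= 82.46 kN

82.46 kN


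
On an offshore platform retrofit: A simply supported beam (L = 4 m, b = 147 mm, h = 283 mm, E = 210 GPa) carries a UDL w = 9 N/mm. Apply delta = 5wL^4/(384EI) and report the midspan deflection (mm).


I = 147 * 283^3 / 12 = 277648540.75 mm^4
L = 4000.0 mm, w = 9 N/mm, E = 210000.0 MPa
delta = 5 * w * L^4 / (384 * E * I)
= 5 * 9 * 4000.0^4 / (384 * 210000.0 * 277648540.75)
= 0.5145 mm

0.5145 mm


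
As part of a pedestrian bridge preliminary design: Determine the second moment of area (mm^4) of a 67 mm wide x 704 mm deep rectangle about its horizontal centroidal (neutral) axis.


I = b * h^3 / 12
= 67 * 704^3 / 12
= 67 * 348913664 / 12
= 1948101290.67 mm^4

1948101290.67 mm^4


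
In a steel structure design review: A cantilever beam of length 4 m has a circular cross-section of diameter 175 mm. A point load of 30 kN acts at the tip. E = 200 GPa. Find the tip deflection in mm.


I = pi * d^4 / 64 = pi * 175^4 / 64 = 46038598.4 mm^4
L = 4000.0 mm, P = 30000.0 N, E = 200000.0 MPa
delta = P * L^3 / (3 * E * I)
= 30000.0 * 4000.0^3 / (3 * 200000.0 * 46038598.4)
= 69.5069 mm

69.5069 mm


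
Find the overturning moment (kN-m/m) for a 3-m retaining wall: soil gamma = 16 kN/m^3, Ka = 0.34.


Pa = 0.5 * Ka * gamma * H^2
= 0.5 * 0.34 * 16 * 3^2
= 24.48 kN/m
Arm = H / 3 = 3 / 3 = 1.0 m
Mo = Pa * arm = Pa * H / 3 = 24.48 * 3 / 3 = 24.48 kN-m/m

24.48 kN-m/m


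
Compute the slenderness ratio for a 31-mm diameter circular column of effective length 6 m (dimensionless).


Radius of gyration r = d / 4 = 31 / 4 = 7.75 mm
L_eff = 6000.0 mm
Slenderness ratio = L / r = 6000.0 / 7.75 = 774.19 (dimensionless)

774.19 (dimensionless)


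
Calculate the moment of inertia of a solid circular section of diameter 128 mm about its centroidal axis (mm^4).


r = d / 2 = 128 / 2 = 64.0 mm
I = pi * r^4 / 4 = pi * 64.0^4 / 4
= 13176794.63 mm^4

13176794.63 mm^4


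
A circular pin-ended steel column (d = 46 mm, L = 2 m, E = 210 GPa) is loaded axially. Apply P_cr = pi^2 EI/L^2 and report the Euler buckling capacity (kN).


I = pi * d^4 / 64 = 219786.61 mm^4
L = 2000.0 mm
P_cr = pi^2 * E * I / L^2
= 9.8696 * 210000.0 * 219786.61 / 2000.0^2
= 113883.36 N = 113.8834 kN

113.8834 kN


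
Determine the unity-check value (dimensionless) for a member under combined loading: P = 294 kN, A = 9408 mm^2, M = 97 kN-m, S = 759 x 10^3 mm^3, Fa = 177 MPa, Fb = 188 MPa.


f_a = P / A = 294000.0 / 9408 = 31.25 MPa
f_b = M / S = 97000000.0 / 759000.0 = 127.7997 MPa
Ratio = f_a / Fa + f_b / Fb
= 31.25 / 177 + 127.7997 / 188
= 0.8563 (dimensionless)

0.8563 (dimensionless)


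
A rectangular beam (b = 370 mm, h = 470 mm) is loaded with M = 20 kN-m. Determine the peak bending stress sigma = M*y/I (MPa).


I = b * h^3 / 12 = 370 * 470^3 / 12 = 3201209166.67 mm^4
y = h / 2 = 470 / 2 = 235.0 mm
M = 20 kN-m = 20000000.0 N-mm
sigma = M * y / I = 20000000.0 * 235.0 / 3201209166.67
= 1.47 MPa

1.47 MPa


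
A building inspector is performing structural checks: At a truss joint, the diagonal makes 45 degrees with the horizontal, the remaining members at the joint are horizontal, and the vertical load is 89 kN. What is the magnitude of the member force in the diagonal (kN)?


At the joint, only the diagonal has a vertical component, so vertical equilibrium gives:
F * sin(45) = 89
F = 89 / sin(45)
= 89 / 0.707107
= 125.86 kN

125.86 kN


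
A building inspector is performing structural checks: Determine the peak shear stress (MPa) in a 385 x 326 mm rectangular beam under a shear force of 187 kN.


A = b * h = 385 * 326 = 125510 mm^2
V = 187 kN = 187000.0 N
tau_max = 1.5 * V / A = 1.5 * 187000.0 / 125510
= 2.2349 MPa

2.2349 MPa


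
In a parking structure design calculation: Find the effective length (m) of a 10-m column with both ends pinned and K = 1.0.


L_eff = K * L
= 1.0 * 10
= 10.0 m

10.0 m


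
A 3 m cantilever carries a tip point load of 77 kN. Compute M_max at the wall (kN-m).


For a cantilever with a point load at the free end:
M_max = P * L = 77 * 3 = 231 kN-m

231 kN-m


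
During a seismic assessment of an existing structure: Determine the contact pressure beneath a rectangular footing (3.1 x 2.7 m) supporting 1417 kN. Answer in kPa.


A = 3.1 * 2.7 = 8.37 m^2
q = P / A = 1417 / 8.37
= 169.2951 kPa

169.2951 kPa


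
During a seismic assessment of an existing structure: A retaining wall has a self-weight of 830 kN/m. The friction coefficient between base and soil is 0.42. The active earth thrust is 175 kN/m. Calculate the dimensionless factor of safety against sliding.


Resisting force = mu * W = 0.42 * 830 = 348.6 kN/m
FOS = Resisting / Driving = 348.6 / 175
= 1.992 (dimensionless)

1.992 (dimensionless)


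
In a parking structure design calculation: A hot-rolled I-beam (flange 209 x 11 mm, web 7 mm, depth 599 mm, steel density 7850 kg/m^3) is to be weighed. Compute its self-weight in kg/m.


A_flanges = 2 * 209 * 11 = 4598 mm^2
A_web = (599 - 2 * 11) * 7 = 4039 mm^2
A_total = 4598 + 4039 = 8637 mm^2 = 0.008637 m^2
Weight = rho * A = 7850 * 0.008637 = 67.8004 kg/m

67.8004 kg/m


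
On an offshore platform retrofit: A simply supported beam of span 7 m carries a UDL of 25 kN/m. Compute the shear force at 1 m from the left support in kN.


R_A = w * L / 2 = 25 * 7 / 2 = 87.5 kN
V(x) = R_A - w * x = 87.5 - 25 * 1
= 62.5 kN

62.5 kN


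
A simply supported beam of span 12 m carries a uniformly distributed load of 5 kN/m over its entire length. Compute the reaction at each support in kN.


Total load = w * L = 5 * 12 = 60 kN
By symmetry, each reaction R = total / 2 = 60 / 2 = 30.0 kN

30.0 kN
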